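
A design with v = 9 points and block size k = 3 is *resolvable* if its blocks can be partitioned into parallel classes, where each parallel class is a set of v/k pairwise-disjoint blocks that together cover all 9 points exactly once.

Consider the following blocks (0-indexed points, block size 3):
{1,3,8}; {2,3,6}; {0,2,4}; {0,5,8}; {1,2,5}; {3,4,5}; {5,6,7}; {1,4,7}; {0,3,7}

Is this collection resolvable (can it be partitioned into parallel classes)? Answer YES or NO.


v = 9, block size k = 3, number of blocks = 9.
For resolvability, blocks must partition into parallel classes of size v/k = 3.
Total blocks must therefore be a multiple of 3: 9 = 3·3 + 0 ⇒ divisible ✓.
Consider block {1,2,5}. The only other block(s) in the collection disjoint from it are {0,3,7} — just 1 block(s). Any parallel class containing {1,2,5} would need 2 other blocks each disjoint from it, so no parallel class of size 3 can contain {1,2,5}.
Since every block must belong to some parallel class in a resolution, the collection cannot be partitioned into parallel classes.
Resolvable? NO.

NO


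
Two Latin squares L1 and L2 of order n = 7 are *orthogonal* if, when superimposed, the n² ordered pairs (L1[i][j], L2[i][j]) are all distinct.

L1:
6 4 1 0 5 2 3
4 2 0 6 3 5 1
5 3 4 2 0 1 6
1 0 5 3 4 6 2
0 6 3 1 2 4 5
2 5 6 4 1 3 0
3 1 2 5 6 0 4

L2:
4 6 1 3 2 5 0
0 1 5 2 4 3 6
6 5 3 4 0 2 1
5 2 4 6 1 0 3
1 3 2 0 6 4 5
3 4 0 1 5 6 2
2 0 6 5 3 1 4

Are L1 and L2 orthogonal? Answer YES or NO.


Form the n² = 49 superimposed pairs (L1[i][j], L2[i][j]), row by row (rows and columns indexed from 0):
row 0: (6,4) (4,6) (1,1) (0,3) (5,2) (2,5) (3,0)
row 1: (4,0) (2,1) (0,5) (6,2) (3,4) (5,3) (1,6)
row 2: (5,6) (3,5) (4,3) (2,4) (0,0) (1,2) (6,1)
row 3: (1,5) (0,2) (5,4) (3,6) (4,1) (6,0) (2,3)
row 4: (0,1) (6,3) (3,2) (1,0) (2,6) (4,4) (5,5)
row 5: (2,3) (5,4) (6,0) (4,1) (1,5) (3,6) (0,2)
row 6: (3,2) (1,0) (2,6) (5,5) (6,3) (0,1) (4,4)
Orthogonality requires all 49 pairs distinct.
But the pair (2,3) repeats: cell (3,6) has L1 = 2, L2 = 3, and cell (5,0) has L1 = 2, L2 = 3.
A repeated pair means some other pair never occurs (only 35 distinct pairs out of 49), so the squares are not orthogonal.
Conclusion: NO.

NO


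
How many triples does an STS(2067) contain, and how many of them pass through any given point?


An STS(v) is a 2-(v, 3, 1) BIBD: block size k = 3, λ = 1.
Replication: r(k − 1) = λ(v − 1) ⇒ r·2 = 2067 − 1 = 2066 ⇒ r = 1033.
Block count: b = v(v − 1)/6 = 2067·2066/6 = 4270422/6 = 711737.
(Check via bk = vr: 711737·3 = 2135211 = 2067·1033 = 2135211 ✓.)

r = 1033, b = 711737.


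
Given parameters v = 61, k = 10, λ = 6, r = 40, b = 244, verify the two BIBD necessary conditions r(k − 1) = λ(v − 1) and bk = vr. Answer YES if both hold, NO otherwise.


Condition (i): r(k − 1) = 40·9 = 360; λ(v − 1) = 6·60 = 360. Match? YES.
Condition (ii): bk = 244·10 = 2440; vr = 61·40 = 2440. Match? YES.
Both conditions hold? YES.

YES


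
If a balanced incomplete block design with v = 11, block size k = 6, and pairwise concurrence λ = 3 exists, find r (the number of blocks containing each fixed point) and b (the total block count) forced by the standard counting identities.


Any 2-(v, k, λ) BIBD satisfies two necessary conditions:
  (i)  Each point sits in r blocks, and counting incidences through any fixed point gives r(k − 1) = λ(v − 1), so r = λ(v − 1)/(k − 1).
  (ii) Total incidences bk = vr, so b = vr/k.
Step 1: r = λ(v − 1)/(k − 1) = 3·(11 − 1)/(6 − 1) = 3·10/5 = 30/5 = 6.
Step 2: b = vr/k = 11·6/6 = 66/6 = 11.
Check integrality: r = 6 ∈ Z ✓, b = 11 ∈ Z ✓.
(These identities are necessary conditions: they determine r and b for any design with these parameters, but do not by themselves prove that one exists.)

r = 6, b = 11.


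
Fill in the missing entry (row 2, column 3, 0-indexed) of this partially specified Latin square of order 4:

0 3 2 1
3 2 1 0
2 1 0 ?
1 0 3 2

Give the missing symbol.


Row 2 contains symbols [0, 1, 2] — missing [3].
Column 3 contains symbols [0, 1, 2] — missing [3].
The missing symbol must appear in both missing sets; intersection = [3].
Therefore the hidden value is 3.

Missing value = 3.


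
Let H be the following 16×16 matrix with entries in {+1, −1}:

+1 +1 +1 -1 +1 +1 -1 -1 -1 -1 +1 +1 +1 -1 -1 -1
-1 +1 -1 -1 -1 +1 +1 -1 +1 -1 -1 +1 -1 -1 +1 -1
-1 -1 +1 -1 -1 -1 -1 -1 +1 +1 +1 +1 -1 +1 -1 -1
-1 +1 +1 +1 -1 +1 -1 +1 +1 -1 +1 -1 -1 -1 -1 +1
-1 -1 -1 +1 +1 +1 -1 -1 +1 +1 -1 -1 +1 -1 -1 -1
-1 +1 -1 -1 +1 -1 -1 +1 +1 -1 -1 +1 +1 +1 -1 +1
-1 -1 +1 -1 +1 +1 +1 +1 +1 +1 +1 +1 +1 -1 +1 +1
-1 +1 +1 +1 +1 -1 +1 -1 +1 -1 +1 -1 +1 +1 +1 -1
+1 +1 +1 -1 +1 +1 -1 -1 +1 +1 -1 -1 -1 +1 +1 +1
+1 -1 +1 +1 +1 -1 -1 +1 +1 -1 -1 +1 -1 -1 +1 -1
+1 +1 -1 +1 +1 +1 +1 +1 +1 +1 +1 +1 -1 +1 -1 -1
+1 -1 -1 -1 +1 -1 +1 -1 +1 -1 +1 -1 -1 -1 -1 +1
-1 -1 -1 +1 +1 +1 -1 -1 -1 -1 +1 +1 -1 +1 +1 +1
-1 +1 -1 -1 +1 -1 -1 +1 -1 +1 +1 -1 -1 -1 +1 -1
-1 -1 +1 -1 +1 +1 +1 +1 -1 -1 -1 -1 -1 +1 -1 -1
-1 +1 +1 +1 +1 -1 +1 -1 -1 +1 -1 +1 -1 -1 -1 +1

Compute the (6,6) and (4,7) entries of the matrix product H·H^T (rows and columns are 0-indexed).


Row 4 of H: [-1, -1, -1, 1, 1, 1, -1, -1, 1, 1, -1, -1, 1, -1, -1, -1].
Row 6 of H: [-1, -1, 1, -1, 1, 1, 1, 1, 1, 1, 1, 1, 1, -1, 1, 1].
Row 7 of H: [-1, 1, 1, 1, 1, -1, 1, -1, 1, -1, 1, -1, 1, 1, 1, -1].
(H·H^T)[6][6] = Σ_j H[6][j]·H[6][j] = (-1)² + (-1)² + (1)² + (-1)² + (1)² + (1)² + (1)² + (1)² + (1)² + (1)² + (1)² + (1)² + (1)² + (-1)² + (1)² + (1)² = 1 + 1 + 1 + 1 + 1 + 1 + 1 + 1 + 1 + 1 + 1 + 1 + 1 + 1 + 1 + 1 = 16.
(H·H^T)[4][7] = Σ_j H[4][j]·H[7][j] = (-1)·(-1) + (-1)·(1) + (-1)·(1) + (1)·(1) + (1)·(1) + (1)·(-1) + (-1)·(1) + (-1)·(-1) + (1)·(1) + (1)·(-1) + (-1)·(1) + (-1)·(-1) + (1)·(1) + (-1)·(1) + (-1)·(1) + (-1)·(-1) = 1 + -1 + -1 + 1 + 1 + -1 + -1 + 1 + 1 + -1 + -1 + 1 + 1 + -1 + -1 + 1 = 0.
So rows 4 and 7 are orthogonal; the diagonal entry equals n = 16.

(6,6) entry = 16; (4,7) entry = 0.


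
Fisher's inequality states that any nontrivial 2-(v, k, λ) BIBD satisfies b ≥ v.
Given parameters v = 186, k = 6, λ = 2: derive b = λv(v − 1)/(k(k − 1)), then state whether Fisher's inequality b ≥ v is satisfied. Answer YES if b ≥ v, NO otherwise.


b = λv(v − 1)/(k(k − 1)) = 2·186·185/(6·5) = 68820/30 = 2294.
Compare with v = 186: b ≥ v, so Fisher's inequality holds.

YES


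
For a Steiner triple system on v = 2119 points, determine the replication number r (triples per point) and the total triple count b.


An STS(v) is a 2-(v, 3, 1) BIBD: block size k = 3, λ = 1.
Replication: r(k − 1) = λ(v − 1) ⇒ r·2 = 2119 − 1 = 2118 ⇒ r = 1059.
Block count: b = v(v − 1)/6 = 2119·2118/6 = 4488042/6 = 748007.
(Check via bk = vr: 748007·3 = 2244021 = 2119·1059 = 2244021 ✓.)

r = 1059, b = 748007.


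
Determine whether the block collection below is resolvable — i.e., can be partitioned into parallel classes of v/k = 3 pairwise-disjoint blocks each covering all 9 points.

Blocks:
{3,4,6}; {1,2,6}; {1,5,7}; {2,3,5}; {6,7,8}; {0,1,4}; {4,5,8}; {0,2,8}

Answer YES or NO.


v = 9, block size k = 3, number of blocks = 8.
For resolvability, blocks must partition into parallel classes of size v/k = 3.
Total blocks must therefore be a multiple of 3: 8 = 3·2 + 2 ⇒ not divisible ✗.
Resolvable? NO.

NO


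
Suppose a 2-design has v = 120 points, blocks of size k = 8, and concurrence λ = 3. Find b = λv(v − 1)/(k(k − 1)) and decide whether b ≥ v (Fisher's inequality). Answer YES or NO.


r = λ(v − 1)/(k − 1) = 3·119/7 = 51.
b = vr/k = 120·51/8 = 765.
Fisher's inequality: b ≥ v ⇔ 765 ≥ 120? YES.

YES


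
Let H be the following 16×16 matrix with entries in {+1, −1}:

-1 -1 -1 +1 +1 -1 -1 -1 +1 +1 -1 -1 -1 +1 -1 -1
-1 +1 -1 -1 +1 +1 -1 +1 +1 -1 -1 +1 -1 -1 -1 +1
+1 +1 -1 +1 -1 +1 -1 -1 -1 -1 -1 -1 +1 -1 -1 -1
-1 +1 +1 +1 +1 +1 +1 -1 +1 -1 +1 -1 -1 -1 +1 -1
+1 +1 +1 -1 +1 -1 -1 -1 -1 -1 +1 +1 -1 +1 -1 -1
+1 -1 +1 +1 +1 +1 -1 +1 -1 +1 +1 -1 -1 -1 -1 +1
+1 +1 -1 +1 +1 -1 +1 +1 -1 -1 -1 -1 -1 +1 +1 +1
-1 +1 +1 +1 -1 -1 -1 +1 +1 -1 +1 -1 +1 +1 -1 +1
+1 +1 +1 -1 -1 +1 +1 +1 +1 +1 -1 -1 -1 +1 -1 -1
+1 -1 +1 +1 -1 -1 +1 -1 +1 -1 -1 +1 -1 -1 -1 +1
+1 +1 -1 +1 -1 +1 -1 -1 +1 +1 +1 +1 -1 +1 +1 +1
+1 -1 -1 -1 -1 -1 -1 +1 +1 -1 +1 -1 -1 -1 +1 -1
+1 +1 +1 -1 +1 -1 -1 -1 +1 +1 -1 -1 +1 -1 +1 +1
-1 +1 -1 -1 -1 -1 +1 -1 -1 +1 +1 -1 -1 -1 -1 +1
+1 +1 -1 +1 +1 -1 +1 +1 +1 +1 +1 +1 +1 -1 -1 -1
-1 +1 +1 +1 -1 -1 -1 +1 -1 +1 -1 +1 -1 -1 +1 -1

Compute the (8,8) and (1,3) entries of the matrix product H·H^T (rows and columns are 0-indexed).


Row 1 of H: [-1, 1, -1, -1, 1, 1, -1, 1, 1, -1, -1, 1, -1, -1, -1, 1].
Row 3 of H: [-1, 1, 1, 1, 1, 1, 1, -1, 1, -1, 1, -1, -1, -1, 1, -1].
Row 8 of H: [1, 1, 1, -1, -1, 1, 1, 1, 1, 1, -1, -1, -1, 1, -1, -1].
(H·H^T)[8][8] = Σ_j H[8][j]·H[8][j] = (1)² + (1)² + (1)² + (-1)² + (-1)² + (1)² + (1)² + (1)² + (1)² + (1)² + (-1)² + (-1)² + (-1)² + (1)² + (-1)² + (-1)² = 1 + 1 + 1 + 1 + 1 + 1 + 1 + 1 + 1 + 1 + 1 + 1 + 1 + 1 + 1 + 1 = 16.
(H·H^T)[1][3] = Σ_j H[1][j]·H[3][j] = (-1)·(-1) + (1)·(1) + (-1)·(1) + (-1)·(1) + (1)·(1) + (1)·(1) + (-1)·(1) + (1)·(-1) + (1)·(1) + (-1)·(-1) + (-1)·(1) + (1)·(-1) + (-1)·(-1) + (-1)·(-1) + (-1)·(1) + (1)·(-1) = 1 + 1 + -1 + -1 + 1 + 1 + -1 + -1 + 1 + 1 + -1 + -1 + 1 + 1 + -1 + -1 = 0.
So rows 1 and 3 are orthogonal; the diagonal entry equals n = 16.

(8,8) entry = 16; (1,3) entry = 0.


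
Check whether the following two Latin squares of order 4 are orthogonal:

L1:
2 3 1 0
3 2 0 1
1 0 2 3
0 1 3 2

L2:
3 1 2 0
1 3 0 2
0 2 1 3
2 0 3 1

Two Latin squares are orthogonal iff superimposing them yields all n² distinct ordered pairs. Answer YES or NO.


Form the n² = 16 superimposed pairs (L1[i][j], L2[i][j]), row by row (rows and columns indexed from 0):
row 0: (2,3) (3,1) (1,2) (0,0)
row 1: (3,1) (2,3) (0,0) (1,2)
row 2: (1,0) (0,2) (2,1) (3,3)
row 3: (0,2) (1,0) (3,3) (2,1)
Orthogonality requires all 16 pairs distinct.
But the pair (3,1) repeats: cell (0,1) has L1 = 3, L2 = 1, and cell (1,0) has L1 = 3, L2 = 1.
A repeated pair means some other pair never occurs (only 8 distinct pairs out of 16), so the squares are not orthogonal.
Conclusion: NO.

NO


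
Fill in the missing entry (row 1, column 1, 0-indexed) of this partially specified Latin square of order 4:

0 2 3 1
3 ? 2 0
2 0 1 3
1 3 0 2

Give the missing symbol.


Row 1 contains symbols [0, 2, 3] — missing [1].
Column 1 contains symbols [0, 2, 3] — missing [1].
The missing symbol must appear in both missing sets; intersection = [1].
Therefore the hidden value is 1.

Missing value = 1.


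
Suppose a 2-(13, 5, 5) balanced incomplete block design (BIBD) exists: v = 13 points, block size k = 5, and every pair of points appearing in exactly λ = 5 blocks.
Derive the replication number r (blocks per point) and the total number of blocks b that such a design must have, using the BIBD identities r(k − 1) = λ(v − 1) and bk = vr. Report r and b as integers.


Any 2-(v, k, λ) BIBD satisfies two necessary conditions:
  (i)  Each point sits in r blocks, and counting incidences through any fixed point gives r(k − 1) = λ(v − 1), so r = λ(v − 1)/(k − 1).
  (ii) Total incidences bk = vr, so b = vr/k.
Step 1: r = λ(v − 1)/(k − 1) = 5·(13 − 1)/(5 − 1) = 5·12/4 = 60/4 = 15.
Step 2: b = vr/k = 13·15/5 = 195/5 = 39.
Check integrality: r = 15 ∈ Z ✓, b = 39 ∈ Z ✓.
(These identities are necessary conditions: they determine r and b for any design with these parameters, but do not by themselves prove that one exists.)

r = 15, b = 39.


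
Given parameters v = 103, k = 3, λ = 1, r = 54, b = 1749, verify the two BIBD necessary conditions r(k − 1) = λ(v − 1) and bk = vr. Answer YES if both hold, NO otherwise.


Condition (i): r(k − 1) = 54·2 = 108; λ(v − 1) = 1·102 = 102. Match? NO.
Condition (ii): bk = 1749·3 = 5247; vr = 103·54 = 5562. Match? NO.
Both conditions hold? NO.

NO


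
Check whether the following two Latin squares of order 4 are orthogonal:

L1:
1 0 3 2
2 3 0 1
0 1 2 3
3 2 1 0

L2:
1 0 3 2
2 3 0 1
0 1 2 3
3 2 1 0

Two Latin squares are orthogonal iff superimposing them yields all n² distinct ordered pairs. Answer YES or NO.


Form the n² = 16 superimposed pairs (L1[i][j], L2[i][j]), row by row (rows and columns indexed from 0):
row 0: (1,1) (0,0) (3,3) (2,2)
row 1: (2,2) (3,3) (0,0) (1,1)
row 2: (0,0) (1,1) (2,2) (3,3)
row 3: (3,3) (2,2) (1,1) (0,0)
Orthogonality requires all 16 pairs distinct.
But the pair (2,2) repeats: cell (0,3) has L1 = 2, L2 = 2, and cell (1,0) has L1 = 2, L2 = 2.
A repeated pair means some other pair never occurs (only 4 distinct pairs out of 16), so the squares are not orthogonal.
Conclusion: NO.

NO


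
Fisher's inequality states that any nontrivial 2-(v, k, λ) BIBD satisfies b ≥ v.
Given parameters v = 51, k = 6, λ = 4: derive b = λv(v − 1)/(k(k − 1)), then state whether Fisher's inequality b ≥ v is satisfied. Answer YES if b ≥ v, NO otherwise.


b = λv(v − 1)/(k(k − 1)) = 4·51·50/(6·5) = 10200/30 = 340.
Compare with v = 51: b ≥ v, so Fisher's inequality holds.

YES


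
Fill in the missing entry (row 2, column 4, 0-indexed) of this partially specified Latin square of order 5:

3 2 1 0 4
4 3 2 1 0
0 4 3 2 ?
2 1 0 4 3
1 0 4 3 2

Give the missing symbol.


Row 2 contains symbols [0, 2, 3, 4] — missing [1].
Column 4 contains symbols [0, 2, 3, 4] — missing [1].
The missing symbol must appear in both missing sets; intersection = [1].
Therefore the hidden value is 1.

Missing value = 1.


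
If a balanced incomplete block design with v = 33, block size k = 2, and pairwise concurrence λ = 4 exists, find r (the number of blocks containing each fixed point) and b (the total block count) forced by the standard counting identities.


Any 2-(v, k, λ) BIBD satisfies two necessary conditions:
  (i)  Each point sits in r blocks, and counting incidences through any fixed point gives r(k − 1) = λ(v − 1), so r = λ(v − 1)/(k − 1).
  (ii) Total incidences bk = vr, so b = vr/k.
Step 1: r = λ(v − 1)/(k − 1) = 4·(33 − 1)/(2 − 1) = 4·32/1 = 128/1 = 128.
Step 2: b = vr/k = 33·128/2 = 4224/2 = 2112.
Check integrality: r = 128 ∈ Z ✓, b = 2112 ∈ Z ✓.
(These identities are necessary conditions: they determine r and b for any design with these parameters, but do not by themselves prove that one exists.)

r = 128, b = 2112.


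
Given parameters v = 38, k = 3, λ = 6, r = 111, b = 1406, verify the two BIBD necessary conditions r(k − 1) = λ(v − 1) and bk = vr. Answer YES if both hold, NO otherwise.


Condition (i): r(k − 1) = 111·2 = 222; λ(v − 1) = 6·37 = 222. Match? YES.
Condition (ii): bk = 1406·3 = 4218; vr = 38·111 = 4218. Match? YES.
Both conditions hold? YES.

YES


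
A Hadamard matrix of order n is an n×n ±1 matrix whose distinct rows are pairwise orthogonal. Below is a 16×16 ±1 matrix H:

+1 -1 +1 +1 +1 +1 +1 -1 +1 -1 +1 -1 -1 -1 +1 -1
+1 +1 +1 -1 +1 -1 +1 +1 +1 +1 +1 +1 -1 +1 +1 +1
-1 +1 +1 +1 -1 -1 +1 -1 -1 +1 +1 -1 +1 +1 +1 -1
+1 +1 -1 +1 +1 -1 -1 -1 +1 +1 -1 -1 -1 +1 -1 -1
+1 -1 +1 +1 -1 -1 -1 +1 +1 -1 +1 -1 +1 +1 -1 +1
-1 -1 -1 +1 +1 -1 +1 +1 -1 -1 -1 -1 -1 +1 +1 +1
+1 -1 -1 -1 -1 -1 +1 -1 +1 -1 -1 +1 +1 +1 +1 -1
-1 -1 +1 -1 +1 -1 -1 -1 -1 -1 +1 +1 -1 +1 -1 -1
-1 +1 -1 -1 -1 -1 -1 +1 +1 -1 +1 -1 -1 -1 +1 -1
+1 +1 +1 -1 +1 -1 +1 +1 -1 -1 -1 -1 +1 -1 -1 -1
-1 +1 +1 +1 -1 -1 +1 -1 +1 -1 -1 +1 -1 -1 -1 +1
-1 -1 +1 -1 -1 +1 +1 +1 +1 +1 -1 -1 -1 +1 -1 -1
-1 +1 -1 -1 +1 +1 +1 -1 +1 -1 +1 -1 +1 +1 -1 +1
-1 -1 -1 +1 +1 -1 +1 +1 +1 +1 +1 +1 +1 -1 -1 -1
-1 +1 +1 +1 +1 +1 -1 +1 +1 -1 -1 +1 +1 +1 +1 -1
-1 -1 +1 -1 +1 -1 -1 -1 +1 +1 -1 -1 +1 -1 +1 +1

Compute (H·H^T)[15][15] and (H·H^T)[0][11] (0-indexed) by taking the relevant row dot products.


Row 0 of H: [1, -1, 1, 1, 1, 1, 1, -1, 1, -1, 1, -1, -1, -1, 1, -1].
Row 11 of H: [-1, -1, 1, -1, -1, 1, 1, 1, 1, 1, -1, -1, -1, 1, -1, -1].
Row 15 of H: [-1, -1, 1, -1, 1, -1, -1, -1, 1, 1, -1, -1, 1, -1, 1, 1].
(H·H^T)[15][15] = Σ_j H[15][j]·H[15][j] = (-1)² + (-1)² + (1)² + (-1)² + (1)² + (-1)² + (-1)² + (-1)² + (1)² + (1)² + (-1)² + (-1)² + (1)² + (-1)² + (1)² + (1)² = 1 + 1 + 1 + 1 + 1 + 1 + 1 + 1 + 1 + 1 + 1 + 1 + 1 + 1 + 1 + 1 = 16.
(H·H^T)[0][11] = Σ_j H[0][j]·H[11][j] = (1)·(-1) + (-1)·(-1) + (1)·(1) + (1)·(-1) + (1)·(-1) + (1)·(1) + (1)·(1) + (-1)·(1) + (1)·(1) + (-1)·(1) + (1)·(-1) + (-1)·(-1) + (-1)·(-1) + (-1)·(1) + (1)·(-1) + (-1)·(-1) = -1 + 1 + 1 + -1 + -1 + 1 + 1 + -1 + 1 + -1 + -1 + 1 + 1 + -1 + -1 + 1 = 0.
So rows 0 and 11 are orthogonal; the diagonal entry equals n = 16.

(15,15) entry = 16; (0,11) entry = 0.


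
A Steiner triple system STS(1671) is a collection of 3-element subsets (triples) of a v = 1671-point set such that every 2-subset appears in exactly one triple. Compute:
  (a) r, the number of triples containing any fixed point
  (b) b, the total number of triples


An STS(v) is a 2-(v, 3, 1) BIBD: block size k = 3, λ = 1.
Replication: r(k − 1) = λ(v − 1) ⇒ r·2 = 1671 − 1 = 1670 ⇒ r = 835.
Block count: bk = vr ⇒ b·3 = 1671·835 = 1395285 ⇒ b = 465095.

r = 835, b = 465095.


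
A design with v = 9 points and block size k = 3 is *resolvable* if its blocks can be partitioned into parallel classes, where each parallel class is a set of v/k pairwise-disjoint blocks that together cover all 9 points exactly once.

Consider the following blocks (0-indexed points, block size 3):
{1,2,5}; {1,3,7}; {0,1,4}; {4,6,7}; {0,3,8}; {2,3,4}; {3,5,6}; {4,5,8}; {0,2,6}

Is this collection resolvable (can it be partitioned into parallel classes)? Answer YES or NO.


v = 9, block size k = 3, number of blocks = 9.
For resolvability, blocks must partition into parallel classes of size v/k = 3.
Total blocks must therefore be a multiple of 3: 9 = 3·3 + 0 ⇒ divisible ✓.
Consider block {0,1,4}. The only other block(s) in the collection disjoint from it are {3,5,6} — just 1 block(s). Any parallel class containing {0,1,4} would need 2 other blocks each disjoint from it, so no parallel class of size 3 can contain {0,1,4}.
Since every block must belong to some parallel class in a resolution, the collection cannot be partitioned into parallel classes.
Resolvable? NO.

NO


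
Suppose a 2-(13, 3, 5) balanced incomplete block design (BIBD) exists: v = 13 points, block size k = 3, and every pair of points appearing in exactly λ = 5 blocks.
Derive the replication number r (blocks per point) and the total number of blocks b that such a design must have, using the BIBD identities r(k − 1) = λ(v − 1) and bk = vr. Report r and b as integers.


Any 2-(v, k, λ) BIBD satisfies two necessary conditions:
  (i)  Each point sits in r blocks, and counting incidences through any fixed point gives r(k − 1) = λ(v − 1), so r = λ(v − 1)/(k − 1).
  (ii) Total incidences bk = vr, so b = vr/k.
Step 1: r = λ(v − 1)/(k − 1) = 5·(13 − 1)/(3 − 1) = 5·12/2 = 60/2 = 30.
Step 2: b = vr/k = 13·30/3 = 390/3 = 130.
Check integrality: r = 30 ∈ Z ✓, b = 130 ∈ Z ✓.
(These identities are necessary conditions: they determine r and b for any design with these parameters, but do not by themselves prove that one exists.)

r = 30, b = 130.


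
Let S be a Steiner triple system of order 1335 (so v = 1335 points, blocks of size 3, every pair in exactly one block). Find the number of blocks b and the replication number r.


An STS(v) is a 2-(v, 3, 1) BIBD: block size k = 3, λ = 1.
Replication: r(k − 1) = λ(v − 1) ⇒ r·2 = 1335 − 1 = 1334 ⇒ r = 667.
Block count: b = v(v − 1)/6 = 1335·1334/6 = 1780890/6 = 296815.

r = 667, b = 296815.


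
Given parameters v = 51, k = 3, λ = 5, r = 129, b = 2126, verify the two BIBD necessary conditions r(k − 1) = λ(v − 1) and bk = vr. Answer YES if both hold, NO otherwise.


Condition (i): r(k − 1) = 129·2 = 258; λ(v − 1) = 5·50 = 250. Match? NO.
Condition (ii): bk = 2126·3 = 6378; vr = 51·129 = 6579. Match? NO.
Both conditions hold? NO.

NO


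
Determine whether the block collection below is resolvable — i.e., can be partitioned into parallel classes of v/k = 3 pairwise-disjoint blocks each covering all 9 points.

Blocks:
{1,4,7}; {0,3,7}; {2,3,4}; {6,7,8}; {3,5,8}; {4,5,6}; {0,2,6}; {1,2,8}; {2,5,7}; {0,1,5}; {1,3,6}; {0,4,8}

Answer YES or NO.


v = 9, block size k = 3, number of blocks = 12.
For resolvability, blocks must partition into parallel classes of size v/k = 3.
Total blocks must therefore be a multiple of 3: 12 = 3·4 + 0 ⇒ divisible ✓.
Greedy packing gives 4 candidate class(es). Each should be a full parallel class (size 3, covers all 9 points).
  Class 1 (3 blocks): {1,4,7}; {3,5,8}; {0,2,6}. Points covered: [0, 1, 2, 3, 4, 5, 6, 7, 8].
  Class 2 (3 blocks): {0,3,7}; {4,5,6}; {1,2,8}. Points covered: [0, 1, 2, 3, 4, 5, 6, 7, 8].
  Class 3 (3 blocks): {2,3,4}; {6,7,8}; {0,1,5}. Points covered: [0, 1, 2, 3, 4, 5, 6, 7, 8].
  Class 4 (3 blocks): {2,5,7}; {1,3,6}; {0,4,8}. Points covered: [0, 1, 2, 3, 4, 5, 6, 7, 8].
All classes full (size 3)? YES. All classes cover every point? YES.
Resolvable? YES.

YES


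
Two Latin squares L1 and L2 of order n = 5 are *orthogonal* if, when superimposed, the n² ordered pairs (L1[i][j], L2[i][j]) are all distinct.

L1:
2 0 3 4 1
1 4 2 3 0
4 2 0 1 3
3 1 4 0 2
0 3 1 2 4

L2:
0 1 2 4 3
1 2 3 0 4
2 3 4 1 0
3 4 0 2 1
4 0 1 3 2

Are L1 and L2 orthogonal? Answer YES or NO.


Form the n² = 25 superimposed pairs (L1[i][j], L2[i][j]), row by row (rows and columns indexed from 0):
row 0: (2,0) (0,1) (3,2) (4,4) (1,3)
row 1: (1,1) (4,2) (2,3) (3,0) (0,4)
row 2: (4,2) (2,3) (0,4) (1,1) (3,0)
row 3: (3,3) (1,4) (4,0) (0,2) (2,1)
row 4: (0,4) (3,0) (1,1) (2,3) (4,2)
Orthogonality requires all 25 pairs distinct.
But the pair (4,2) repeats: cell (1,1) has L1 = 4, L2 = 2, and cell (2,0) has L1 = 4, L2 = 2.
A repeated pair means some other pair never occurs (only 15 distinct pairs out of 25), so the squares are not orthogonal.
Conclusion: NO.

NO


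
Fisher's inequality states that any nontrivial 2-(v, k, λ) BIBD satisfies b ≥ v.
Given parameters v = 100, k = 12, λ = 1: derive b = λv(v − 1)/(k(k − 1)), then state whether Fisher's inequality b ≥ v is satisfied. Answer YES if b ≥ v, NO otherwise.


b = λv(v − 1)/(k(k − 1)) = 1·100·99/(12·11) = 9900/132 = 75.
Compare with v = 100: b < v, so Fisher's inequality fails.

NO


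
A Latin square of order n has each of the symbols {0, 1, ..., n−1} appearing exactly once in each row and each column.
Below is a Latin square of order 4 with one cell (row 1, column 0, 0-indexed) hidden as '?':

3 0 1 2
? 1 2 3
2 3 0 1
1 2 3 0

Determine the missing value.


Row 1 contains symbols [1, 2, 3] — missing [0].
Column 0 contains symbols [1, 2, 3] — missing [0].
The missing symbol must appear in both missing sets; intersection = [0].
Therefore the hidden value is 0.

Missing value = 0.


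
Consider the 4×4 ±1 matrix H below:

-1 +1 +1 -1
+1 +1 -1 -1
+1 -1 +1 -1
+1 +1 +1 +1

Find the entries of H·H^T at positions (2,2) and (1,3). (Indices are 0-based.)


Row 1 of H: [1, 1, -1, -1].
Row 2 of H: [1, -1, 1, -1].
Row 3 of H: [1, 1, 1, 1].
(H·H^T)[2][2] = Σ_j H[2][j]·H[2][j] = (1)² + (-1)² + (1)² + (-1)² = 1 + 1 + 1 + 1 = 4.
(H·H^T)[1][3] = Σ_j H[1][j]·H[3][j] = (1)·(1) + (1)·(1) + (-1)·(1) + (-1)·(1) = 1 + 1 + -1 + -1 = 0.
So rows 1 and 3 are orthogonal; the diagonal entry equals n = 4.

(2,2) entry = 4; (1,3) entry = 0.


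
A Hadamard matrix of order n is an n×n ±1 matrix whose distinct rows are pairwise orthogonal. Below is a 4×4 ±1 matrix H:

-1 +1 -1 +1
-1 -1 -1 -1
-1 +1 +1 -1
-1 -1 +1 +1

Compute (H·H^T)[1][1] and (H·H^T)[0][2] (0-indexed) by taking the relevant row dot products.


Row 0 of H: [-1, 1, -1, 1].
Row 1 of H: [-1, -1, -1, -1].
Row 2 of H: [-1, 1, 1, -1].
(H·H^T)[1][1] = Σ_j H[1][j]·H[1][j] = (-1)² + (-1)² + (-1)² + (-1)² = 1 + 1 + 1 + 1 = 4.
(H·H^T)[0][2] = Σ_j H[0][j]·H[2][j] = (-1)·(-1) + (1)·(1) + (-1)·(1) + (1)·(-1) = 1 + 1 + -1 + -1 = 0.
So rows 0 and 2 are orthogonal; the diagonal entry equals n = 4.

(1,1) entry = 4; (0,2) entry = 0.


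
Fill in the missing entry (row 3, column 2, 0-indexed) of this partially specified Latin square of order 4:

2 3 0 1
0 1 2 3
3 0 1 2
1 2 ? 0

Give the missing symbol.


Row 3 contains symbols [0, 1, 2] — missing [3].
Column 2 contains symbols [0, 1, 2] — missing [3].
The missing symbol must appear in both missing sets; intersection = [3].
Therefore the hidden value is 3.

Missing value = 3.


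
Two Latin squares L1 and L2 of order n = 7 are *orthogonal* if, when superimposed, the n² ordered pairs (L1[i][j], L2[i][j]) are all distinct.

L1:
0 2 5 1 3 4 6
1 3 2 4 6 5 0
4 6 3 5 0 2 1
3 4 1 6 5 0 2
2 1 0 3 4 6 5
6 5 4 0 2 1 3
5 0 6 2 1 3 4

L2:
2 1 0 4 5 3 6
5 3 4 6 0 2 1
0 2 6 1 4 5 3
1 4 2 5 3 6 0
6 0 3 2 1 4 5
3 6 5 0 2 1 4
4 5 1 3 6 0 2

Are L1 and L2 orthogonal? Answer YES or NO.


Form the n² = 49 superimposed pairs (L1[i][j], L2[i][j]), row by row (rows and columns indexed from 0):
row 0: (0,2) (2,1) (5,0) (1,4) (3,5) (4,3) (6,6)
row 1: (1,5) (3,3) (2,4) (4,6) (6,0) (5,2) (0,1)
row 2: (4,0) (6,2) (3,6) (5,1) (0,4) (2,5) (1,3)
row 3: (3,1) (4,4) (1,2) (6,5) (5,3) (0,6) (2,0)
row 4: (2,6) (1,0) (0,3) (3,2) (4,1) (6,4) (5,5)
row 5: (6,3) (5,6) (4,5) (0,0) (2,2) (1,1) (3,4)
row 6: (5,4) (0,5) (6,1) (2,3) (1,6) (3,0) (4,2)
Orthogonality requires all 49 pairs distinct.
Check by first coordinate: for each symbol s of L1, list the L2 entries in the n cells where L1 = s; they must all differ.
  L1 = 0: L2 entries (in reading order) 2, 1, 4, 6, 3, 0, 5 — all 7 distinct ✓
  L1 = 1: L2 entries (in reading order) 4, 5, 3, 2, 0, 1, 6 — all 7 distinct ✓
  L1 = 2: L2 entries (in reading order) 1, 4, 5, 0, 6, 2, 3 — all 7 distinct ✓
  L1 = 3: L2 entries (in reading order) 5, 3, 6, 1, 2, 4, 0 — all 7 distinct ✓
  L1 = 4: L2 entries (in reading order) 3, 6, 0, 4, 1, 5, 2 — all 7 distinct ✓
  L1 = 5: L2 entries (in reading order) 0, 2, 1, 3, 5, 6, 4 — all 7 distinct ✓
  L1 = 6: L2 entries (in reading order) 6, 0, 2, 5, 4, 3, 1 — all 7 distinct ✓
Every symbol of L1 meets every symbol of L2 exactly once, so all 49 pairs are distinct (49 of 49).
Conclusion: YES.

YES


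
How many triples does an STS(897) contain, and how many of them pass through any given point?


An STS(v) is a 2-(v, 3, 1) BIBD: block size k = 3, λ = 1.
Replication: r(k − 1) = λ(v − 1) ⇒ r·2 = 897 − 1 = 896 ⇒ r = 448.
Block count: b = v(v − 1)/6 = 897·896/6 = 803712/6 = 133952.
(Check via bk = vr: 133952·3 = 401856 = 897·448 = 401856 ✓.)

r = 448, b = 133952.


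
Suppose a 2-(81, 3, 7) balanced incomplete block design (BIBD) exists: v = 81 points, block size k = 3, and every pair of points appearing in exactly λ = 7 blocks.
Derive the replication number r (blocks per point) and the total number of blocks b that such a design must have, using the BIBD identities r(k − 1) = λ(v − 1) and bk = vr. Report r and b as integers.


Any 2-(v, k, λ) BIBD satisfies two necessary conditions:
  (i)  Each point sits in r blocks, and counting incidences through any fixed point gives r(k − 1) = λ(v − 1), so r = λ(v − 1)/(k − 1).
  (ii) Total incidences bk = vr, so b = vr/k.
Step 1: r = λ(v − 1)/(k − 1) = 7·(81 − 1)/(3 − 1) = 7·80/2 = 560/2 = 280.
Step 2: b = vr/k = 81·280/3 = 22680/3 = 7560.
Check integrality: r = 280 ∈ Z ✓, b = 7560 ∈ Z ✓.
(These identities are necessary conditions: they determine r and b for any design with these parameters, but do not by themselves prove that one exists.)

r = 280, b = 7560.


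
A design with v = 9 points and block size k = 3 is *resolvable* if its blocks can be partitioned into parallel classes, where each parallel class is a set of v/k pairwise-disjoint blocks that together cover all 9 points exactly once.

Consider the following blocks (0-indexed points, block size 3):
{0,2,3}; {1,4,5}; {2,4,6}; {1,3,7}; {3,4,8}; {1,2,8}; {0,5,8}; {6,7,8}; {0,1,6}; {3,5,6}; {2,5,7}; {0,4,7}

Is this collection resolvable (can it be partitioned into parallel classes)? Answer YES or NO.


v = 9, block size k = 3, number of blocks = 12.
For resolvability, blocks must partition into parallel classes of size v/k = 3.
Total blocks must therefore be a multiple of 3: 12 = 3·4 + 0 ⇒ divisible ✓.
Greedy packing gives 4 candidate class(es). Each should be a full parallel class (size 3, covers all 9 points).
  Class 1 (3 blocks): {0,2,3}; {1,4,5}; {6,7,8}. Points covered: [0, 1, 2, 3, 4, 5, 6, 7, 8].
  Class 2 (3 blocks): {2,4,6}; {1,3,7}; {0,5,8}. Points covered: [0, 1, 2, 3, 4, 5, 6, 7, 8].
  Class 3 (3 blocks): {3,4,8}; {0,1,6}; {2,5,7}. Points covered: [0, 1, 2, 3, 4, 5, 6, 7, 8].
  Class 4 (3 blocks): {1,2,8}; {3,5,6}; {0,4,7}. Points covered: [0, 1, 2, 3, 4, 5, 6, 7, 8].
All classes full (size 3)? YES. All classes cover every point? YES.
Resolvable? YES.

YES


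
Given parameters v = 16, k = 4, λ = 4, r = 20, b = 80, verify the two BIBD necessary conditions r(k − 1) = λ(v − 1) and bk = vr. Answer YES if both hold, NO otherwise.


Condition (i): r(k − 1) = 20·3 = 60; λ(v − 1) = 4·15 = 60. Match? YES.
Condition (ii): bk = 80·4 = 320; vr = 16·20 = 320. Match? YES.
Both conditions hold? YES.

YES


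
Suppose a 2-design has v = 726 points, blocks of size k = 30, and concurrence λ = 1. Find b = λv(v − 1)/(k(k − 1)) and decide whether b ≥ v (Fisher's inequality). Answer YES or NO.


r = λ(v − 1)/(k − 1) = 1·725/29 = 25.
b = vr/k = 726·25/30 = 605.
Fisher's inequality: b ≥ v ⇔ 605 ≥ 726? NO.

NO


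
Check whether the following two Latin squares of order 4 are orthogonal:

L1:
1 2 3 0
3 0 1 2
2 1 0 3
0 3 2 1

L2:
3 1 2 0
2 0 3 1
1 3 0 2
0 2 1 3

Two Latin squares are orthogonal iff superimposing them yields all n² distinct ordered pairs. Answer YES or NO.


Form the n² = 16 superimposed pairs (L1[i][j], L2[i][j]), row by row (rows and columns indexed from 0):
row 0: (1,3) (2,1) (3,2) (0,0)
row 1: (3,2) (0,0) (1,3) (2,1)
row 2: (2,1) (1,3) (0,0) (3,2)
row 3: (0,0) (3,2) (2,1) (1,3)
Orthogonality requires all 16 pairs distinct.
But the pair (3,2) repeats: cell (0,2) has L1 = 3, L2 = 2, and cell (1,0) has L1 = 3, L2 = 2.
A repeated pair means some other pair never occurs (only 4 distinct pairs out of 16), so the squares are not orthogonal.
Conclusion: NO.

NO


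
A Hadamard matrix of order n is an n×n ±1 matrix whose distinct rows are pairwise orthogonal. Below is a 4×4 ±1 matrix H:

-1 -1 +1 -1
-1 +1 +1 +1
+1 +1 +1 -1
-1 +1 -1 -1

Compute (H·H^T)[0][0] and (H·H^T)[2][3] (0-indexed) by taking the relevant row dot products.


Row 0 of H: [-1, -1, 1, -1].
Row 2 of H: [1, 1, 1, -1].
Row 3 of H: [-1, 1, -1, -1].
(H·H^T)[0][0] = Σ_j H[0][j]·H[0][j] = (-1)² + (-1)² + (1)² + (-1)² = 1 + 1 + 1 + 1 = 4.
(H·H^T)[2][3] = Σ_j H[2][j]·H[3][j] = (1)·(-1) + (1)·(1) + (1)·(-1) + (-1)·(-1) = -1 + 1 + -1 + 1 = 0.
So rows 2 and 3 are orthogonal; the diagonal entry equals n = 4.

(0,0) entry = 4; (2,3) entry = 0.


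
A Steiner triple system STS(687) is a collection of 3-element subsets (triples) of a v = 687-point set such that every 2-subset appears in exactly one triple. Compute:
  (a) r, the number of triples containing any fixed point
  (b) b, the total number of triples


An STS(v) is a 2-(v, 3, 1) BIBD: block size k = 3, λ = 1.
Replication: r(k − 1) = λ(v − 1) ⇒ r·2 = 687 − 1 = 686 ⇒ r = 343.
Block count: bk = vr ⇒ b·3 = 687·343 = 235641 ⇒ b = 78547.
(Check via b = v(v − 1)/6 = 687·686/6 = 471282/6 = 78547.)

r = 343, b = 78547.


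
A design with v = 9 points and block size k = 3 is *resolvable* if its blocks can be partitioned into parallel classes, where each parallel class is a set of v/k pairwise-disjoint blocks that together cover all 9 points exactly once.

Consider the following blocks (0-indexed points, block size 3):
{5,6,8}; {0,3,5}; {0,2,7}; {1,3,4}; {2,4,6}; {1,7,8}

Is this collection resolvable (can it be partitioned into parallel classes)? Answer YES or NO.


v = 9, block size k = 3, number of blocks = 6.
For resolvability, blocks must partition into parallel classes of size v/k = 3.
Total blocks must therefore be a multiple of 3: 6 = 3·2 + 0 ⇒ divisible ✓.
Greedy packing gives 2 candidate class(es). Each should be a full parallel class (size 3, covers all 9 points).
  Class 1 (3 blocks): {5,6,8}; {0,2,7}; {1,3,4}. Points covered: [0, 1, 2, 3, 4, 5, 6, 7, 8].
  Class 2 (3 blocks): {0,3,5}; {2,4,6}; {1,7,8}. Points covered: [0, 1, 2, 3, 4, 5, 6, 7, 8].
All classes full (size 3)? YES. All classes cover every point? YES.
Resolvable? YES.

YES


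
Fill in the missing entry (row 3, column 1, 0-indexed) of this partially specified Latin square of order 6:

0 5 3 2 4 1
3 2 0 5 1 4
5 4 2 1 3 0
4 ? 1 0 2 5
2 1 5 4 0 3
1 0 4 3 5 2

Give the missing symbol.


Row 3 contains symbols [0, 1, 2, 4, 5] — missing [3].
Column 1 contains symbols [0, 1, 2, 4, 5] — missing [3].
The missing symbol must appear in both missing sets; intersection = [3].
Therefore the hidden value is 3.

Missing value = 3.


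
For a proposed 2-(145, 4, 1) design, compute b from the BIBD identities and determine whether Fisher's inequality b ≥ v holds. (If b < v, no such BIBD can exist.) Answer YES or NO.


b = λv(v − 1)/(k(k − 1)) = 1·145·144/(4·3) = 20880/12 = 1740.
Compare with v = 145: b ≥ v, so Fisher's inequality holds.

YES


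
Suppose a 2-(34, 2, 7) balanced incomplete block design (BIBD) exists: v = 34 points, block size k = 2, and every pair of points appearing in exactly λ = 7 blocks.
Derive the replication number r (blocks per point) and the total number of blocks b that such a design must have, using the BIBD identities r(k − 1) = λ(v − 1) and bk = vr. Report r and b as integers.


Any 2-(v, k, λ) BIBD satisfies two necessary conditions:
  (i)  Each point sits in r blocks, and counting incidences through any fixed point gives r(k − 1) = λ(v − 1), so r = λ(v − 1)/(k − 1).
  (ii) Total incidences bk = vr, so b = vr/k.
Step 1: r = λ(v − 1)/(k − 1) = 7·(34 − 1)/(2 − 1) = 7·33/1 = 231/1 = 231.
Step 2: b = vr/k = 34·231/2 = 7854/2 = 3927.
Check integrality: r = 231 ∈ Z ✓, b = 3927 ∈ Z ✓.
(These identities are necessary conditions: they determine r and b for any design with these parameters, but do not by themselves prove that one exists.)

r = 231, b = 3927.


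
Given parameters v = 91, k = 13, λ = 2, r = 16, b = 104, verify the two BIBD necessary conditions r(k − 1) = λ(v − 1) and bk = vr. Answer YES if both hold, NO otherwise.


Condition (i): r(k − 1) = 16·12 = 192; λ(v − 1) = 2·90 = 180. Match? NO.
Condition (ii): bk = 104·13 = 1352; vr = 91·16 = 1456. Match? NO.
Both conditions hold? NO.

NO


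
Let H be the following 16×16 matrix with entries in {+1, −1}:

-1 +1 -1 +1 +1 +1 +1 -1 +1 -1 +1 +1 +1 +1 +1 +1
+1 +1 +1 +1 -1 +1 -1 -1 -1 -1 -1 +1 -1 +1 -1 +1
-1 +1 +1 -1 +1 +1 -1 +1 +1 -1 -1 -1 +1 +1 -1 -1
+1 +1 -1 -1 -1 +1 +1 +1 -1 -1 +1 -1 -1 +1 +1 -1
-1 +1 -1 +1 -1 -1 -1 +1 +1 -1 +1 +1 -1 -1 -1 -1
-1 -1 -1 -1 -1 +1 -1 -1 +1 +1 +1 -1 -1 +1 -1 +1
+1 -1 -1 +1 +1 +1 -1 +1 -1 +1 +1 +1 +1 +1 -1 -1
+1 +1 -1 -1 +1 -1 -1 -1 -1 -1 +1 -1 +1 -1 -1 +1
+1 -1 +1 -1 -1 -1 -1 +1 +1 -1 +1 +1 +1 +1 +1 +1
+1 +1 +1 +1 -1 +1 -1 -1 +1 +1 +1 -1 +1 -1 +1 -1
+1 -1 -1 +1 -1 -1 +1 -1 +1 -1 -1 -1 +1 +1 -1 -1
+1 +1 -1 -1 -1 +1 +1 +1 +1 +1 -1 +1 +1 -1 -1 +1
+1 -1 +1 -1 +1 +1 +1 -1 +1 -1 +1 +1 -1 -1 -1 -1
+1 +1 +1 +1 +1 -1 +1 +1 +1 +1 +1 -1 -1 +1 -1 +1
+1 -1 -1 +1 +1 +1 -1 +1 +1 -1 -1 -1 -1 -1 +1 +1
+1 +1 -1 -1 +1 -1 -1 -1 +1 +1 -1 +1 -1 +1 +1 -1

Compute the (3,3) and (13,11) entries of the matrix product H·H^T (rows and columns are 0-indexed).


Row 3 of H: [1, 1, -1, -1, -1, 1, 1, 1, -1, -1, 1, -1, -1, 1, 1, -1].
Row 11 of H: [1, 1, -1, -1, -1, 1, 1, 1, 1, 1, -1, 1, 1, -1, -1, 1].
Row 13 of H: [1, 1, 1, 1, 1, -1, 1, 1, 1, 1, 1, -1, -1, 1, -1, 1].
(H·H^T)[3][3] = Σ_j H[3][j]·H[3][j] = (1)² + (1)² + (-1)² + (-1)² + (-1)² + (1)² + (1)² + (1)² + (-1)² + (-1)² + (1)² + (-1)² + (-1)² + (1)² + (1)² + (-1)² = 1 + 1 + 1 + 1 + 1 + 1 + 1 + 1 + 1 + 1 + 1 + 1 + 1 + 1 + 1 + 1 = 16.
(H·H^T)[13][11] = Σ_j H[13][j]·H[11][j] = (1)·(1) + (1)·(1) + (1)·(-1) + (1)·(-1) + (1)·(-1) + (-1)·(1) + (1)·(1) + (1)·(1) + (1)·(1) + (1)·(1) + (1)·(-1) + (-1)·(1) + (-1)·(1) + (1)·(-1) + (-1)·(-1) + (1)·(1) = 1 + 1 + -1 + -1 + -1 + -1 + 1 + 1 + 1 + 1 + -1 + -1 + -1 + -1 + 1 + 1 = 0.
So rows 13 and 11 are orthogonal; the diagonal entry equals n = 16.

(3,3) entry = 16; (13,11) entry = 0.


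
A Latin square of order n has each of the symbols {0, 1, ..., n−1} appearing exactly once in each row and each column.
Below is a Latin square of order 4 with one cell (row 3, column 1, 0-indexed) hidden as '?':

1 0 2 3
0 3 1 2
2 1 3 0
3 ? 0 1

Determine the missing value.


Row 3 contains symbols [0, 1, 3] — missing [2].
Column 1 contains symbols [0, 1, 3] — missing [2].
The missing symbol must appear in both missing sets; intersection = [2].
Therefore the hidden value is 2.

Missing value = 2.


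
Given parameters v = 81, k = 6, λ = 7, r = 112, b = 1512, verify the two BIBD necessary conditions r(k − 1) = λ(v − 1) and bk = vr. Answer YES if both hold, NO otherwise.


Condition (i): r(k − 1) = 112·5 = 560; λ(v − 1) = 7·80 = 560. Match? YES.
Condition (ii): bk = 1512·6 = 9072; vr = 81·112 = 9072. Match? YES.
Both conditions hold? YES.

YES


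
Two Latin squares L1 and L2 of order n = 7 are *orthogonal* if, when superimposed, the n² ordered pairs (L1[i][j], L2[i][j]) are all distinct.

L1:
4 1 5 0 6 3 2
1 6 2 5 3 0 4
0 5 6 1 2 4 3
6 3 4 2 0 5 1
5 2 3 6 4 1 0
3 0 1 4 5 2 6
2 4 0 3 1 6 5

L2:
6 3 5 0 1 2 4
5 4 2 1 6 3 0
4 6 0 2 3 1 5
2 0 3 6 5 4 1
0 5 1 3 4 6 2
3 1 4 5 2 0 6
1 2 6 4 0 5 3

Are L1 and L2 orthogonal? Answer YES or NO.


Form the n² = 49 superimposed pairs (L1[i][j], L2[i][j]), row by row (rows and columns indexed from 0):
row 0: (4,6) (1,3) (5,5) (0,0) (6,1) (3,2) (2,4)
row 1: (1,5) (6,4) (2,2) (5,1) (3,6) (0,3) (4,0)
row 2: (0,4) (5,6) (6,0) (1,2) (2,3) (4,1) (3,5)
row 3: (6,2) (3,0) (4,3) (2,6) (0,5) (5,4) (1,1)
row 4: (5,0) (2,5) (3,1) (6,3) (4,4) (1,6) (0,2)
row 5: (3,3) (0,1) (1,4) (4,5) (5,2) (2,0) (6,6)
row 6: (2,1) (4,2) (0,6) (3,4) (1,0) (6,5) (5,3)
Orthogonality requires all 49 pairs distinct.
Check by first coordinate: for each symbol s of L1, list the L2 entries in the n cells where L1 = s; they must all differ.
  L1 = 0: L2 entries (in reading order) 0, 3, 4, 5, 2, 1, 6 — all 7 distinct ✓
  L1 = 1: L2 entries (in reading order) 3, 5, 2, 1, 6, 4, 0 — all 7 distinct ✓
  L1 = 2: L2 entries (in reading order) 4, 2, 3, 6, 5, 0, 1 — all 7 distinct ✓
  L1 = 3: L2 entries (in reading order) 2, 6, 5, 0, 1, 3, 4 — all 7 distinct ✓
  L1 = 4: L2 entries (in reading order) 6, 0, 1, 3, 4, 5, 2 — all 7 distinct ✓
  L1 = 5: L2 entries (in reading order) 5, 1, 6, 4, 0, 2, 3 — all 7 distinct ✓
  L1 = 6: L2 entries (in reading order) 1, 4, 0, 2, 3, 6, 5 — all 7 distinct ✓
Every symbol of L1 meets every symbol of L2 exactly once, so all 49 pairs are distinct (49 of 49).
Conclusion: YES.

YES


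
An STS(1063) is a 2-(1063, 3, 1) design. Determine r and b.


An STS(v) is a 2-(v, 3, 1) BIBD: block size k = 3, λ = 1.
Replication: r(k − 1) = λ(v − 1) ⇒ r·2 = 1063 − 1 = 1062 ⇒ r = 531.
Block count: b = v(v − 1)/6 = 1063·1062/6 = 1128906/6 = 188151.

r = 531, b = 188151.


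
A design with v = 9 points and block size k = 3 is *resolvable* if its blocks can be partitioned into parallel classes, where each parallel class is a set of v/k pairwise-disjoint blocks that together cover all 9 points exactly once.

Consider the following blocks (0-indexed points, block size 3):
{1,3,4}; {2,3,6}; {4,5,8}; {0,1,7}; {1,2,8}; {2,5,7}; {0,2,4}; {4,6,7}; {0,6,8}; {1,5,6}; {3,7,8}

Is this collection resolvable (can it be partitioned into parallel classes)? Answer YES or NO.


v = 9, block size k = 3, number of blocks = 11.
For resolvability, blocks must partition into parallel classes of size v/k = 3.
Total blocks must therefore be a multiple of 3: 11 = 3·3 + 2 ⇒ not divisible ✗.
Resolvable? NO.

NO
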